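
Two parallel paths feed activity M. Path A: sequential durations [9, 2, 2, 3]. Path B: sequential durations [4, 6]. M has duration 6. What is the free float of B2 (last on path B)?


ES(B2) = sum of predecessors on chain B = 4
EF(B2) = ES + duration = 4 + 6 = 10
Successor of B2 is M. ES(M) = max(sum(A), sum(B)) = max(16, 10) = 16
Free float = ES(successor) - EF(current) = 16 - 10 = 6

6


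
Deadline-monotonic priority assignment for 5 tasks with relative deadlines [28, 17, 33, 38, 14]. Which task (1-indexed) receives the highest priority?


Sort tasks by relative deadline (ascending):
  Task 5: deadline = 14
  Task 2: deadline = 17
  Task 1: deadline = 28
  Task 3: deadline = 33
  Task 4: deadline = 38
Priority order (highest first): [5, 2, 1, 3, 4]
Highest priority task = 5

5


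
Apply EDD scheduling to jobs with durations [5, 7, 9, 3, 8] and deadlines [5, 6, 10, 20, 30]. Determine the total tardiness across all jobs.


Sort by due date (EDD order): [(5, 5), (7, 6), (9, 10), (3, 20), (8, 30)]
Compute completion times and tardiness:
  Job 1: p=5, d=5, C=5, tardiness=max(0,5-5)=0
  Job 2: p=7, d=6, C=12, tardiness=max(0,12-6)=6
  Job 3: p=9, d=10, C=21, tardiness=max(0,21-10)=11
  Job 4: p=3, d=20, C=24, tardiness=max(0,24-20)=4
  Job 5: p=8, d=30, C=32, tardiness=max(0,32-30)=2
Total tardiness = 23

23


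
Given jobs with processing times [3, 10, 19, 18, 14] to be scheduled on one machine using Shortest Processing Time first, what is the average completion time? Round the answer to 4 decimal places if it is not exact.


Sort jobs by processing time (SPT order): [3, 10, 14, 18, 19]
Compute completion times sequentially:
  Job 1: processing = 3, completes at 3
  Job 2: processing = 10, completes at 13
  Job 3: processing = 14, completes at 27
  Job 4: processing = 18, completes at 45
  Job 5: processing = 19, completes at 64
Sum of completion times = 152
Average completion time = 152/5 = 30.4

30.4


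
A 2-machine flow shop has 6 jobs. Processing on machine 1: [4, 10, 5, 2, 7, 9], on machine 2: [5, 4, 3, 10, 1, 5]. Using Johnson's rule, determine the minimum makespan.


Apply Johnson's rule:
  Group 1 (a <= b): [(4, 2, 10), (1, 4, 5)]
  Group 2 (a > b): [(6, 9, 5), (2, 10, 4), (3, 5, 3), (5, 7, 1)]
Optimal job order: [4, 1, 6, 2, 3, 5]
Schedule:
  Job 4: M1 done at 2, M2 done at 12
  Job 1: M1 done at 6, M2 done at 17
  Job 6: M1 done at 15, M2 done at 22
  Job 2: M1 done at 25, M2 done at 29
  Job 3: M1 done at 30, M2 done at 33
  Job 5: M1 done at 37, M2 done at 38
Makespan = 38

38


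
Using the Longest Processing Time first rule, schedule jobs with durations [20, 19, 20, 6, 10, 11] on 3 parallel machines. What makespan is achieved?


Sort jobs in decreasing order (LPT): [20, 20, 19, 11, 10, 6]
Assign each job to the least loaded machine:
  Machine 1: jobs [20, 10], load = 30
  Machine 2: jobs [20, 6], load = 26
  Machine 3: jobs [19, 11], load = 30
Makespan = max load = 30

30


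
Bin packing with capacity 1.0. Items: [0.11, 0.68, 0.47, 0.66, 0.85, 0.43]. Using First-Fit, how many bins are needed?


Place items sequentially using First-Fit:
  Item 0.11 -> new Bin 1
  Item 0.68 -> Bin 1 (now 0.79)
  Item 0.47 -> new Bin 2
  Item 0.66 -> new Bin 3
  Item 0.85 -> new Bin 4
  Item 0.43 -> Bin 2 (now 0.9)
Total bins used = 4

4


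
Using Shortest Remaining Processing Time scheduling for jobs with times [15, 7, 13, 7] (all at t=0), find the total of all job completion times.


Since all jobs arrive at t=0, SRPT equals SPT ordering.
SPT order: [7, 7, 13, 15]
Completion times:
  Job 1: p=7, C=7
  Job 2: p=7, C=14
  Job 3: p=13, C=27
  Job 4: p=15, C=42
Total completion time = 7 + 14 + 27 + 42 = 90

90


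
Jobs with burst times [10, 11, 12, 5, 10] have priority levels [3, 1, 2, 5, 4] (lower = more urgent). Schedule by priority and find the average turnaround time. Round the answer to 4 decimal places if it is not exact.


Sort by priority (ascending = highest first):
Order: [(1, 11), (2, 12), (3, 10), (4, 10), (5, 5)]
Completion times:
  Priority 1, burst=11, C=11
  Priority 2, burst=12, C=23
  Priority 3, burst=10, C=33
  Priority 4, burst=10, C=43
  Priority 5, burst=5, C=48
Average turnaround = 158/5 = 31.6

31.6


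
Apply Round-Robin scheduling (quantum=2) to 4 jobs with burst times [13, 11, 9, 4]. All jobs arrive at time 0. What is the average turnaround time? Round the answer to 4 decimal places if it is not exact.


Time quantum = 2
Execution trace:
  J1 runs 2 units, time = 2
  J2 runs 2 units, time = 4
  J3 runs 2 units, time = 6
  J4 runs 2 units, time = 8
  J1 runs 2 units, time = 10
  J2 runs 2 units, time = 12
  J3 runs 2 units, time = 14
  J4 runs 2 units, time = 16
  J1 runs 2 units, time = 18
  J2 runs 2 units, time = 20
  J3 runs 2 units, time = 22
  J1 runs 2 units, time = 24
  J2 runs 2 units, time = 26
  J3 runs 2 units, time = 28
  J1 runs 2 units, time = 30
  J2 runs 2 units, time = 32
  J3 runs 1 units, time = 33
  J1 runs 2 units, time = 35
  J2 runs 1 units, time = 36
  J1 runs 1 units, time = 37
Finish times: [37, 36, 33, 16]
Average turnaround = 122/4 = 30.5

30.5


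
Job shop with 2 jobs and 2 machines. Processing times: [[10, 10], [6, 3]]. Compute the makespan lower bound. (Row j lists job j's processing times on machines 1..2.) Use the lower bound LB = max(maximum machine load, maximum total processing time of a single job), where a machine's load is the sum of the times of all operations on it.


Machine loads:
  Machine 1: 10 + 6 = 16
  Machine 2: 10 + 3 = 13
Max machine load = 16
Job totals:
  Job 1: 20
  Job 2: 9
Max job total = 20
Lower bound = max(16, 20) = 20

20


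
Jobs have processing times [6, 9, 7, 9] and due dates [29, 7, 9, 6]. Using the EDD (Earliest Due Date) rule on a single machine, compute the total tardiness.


Sort by due date (EDD order): [(9, 6), (9, 7), (7, 9), (6, 29)]
Compute completion times and tardiness:
  Job 1: p=9, d=6, C=9, tardiness=max(0,9-6)=3
  Job 2: p=9, d=7, C=18, tardiness=max(0,18-7)=11
  Job 3: p=7, d=9, C=25, tardiness=max(0,25-9)=16
  Job 4: p=6, d=29, C=31, tardiness=max(0,31-29)=2
Total tardiness = 32

32


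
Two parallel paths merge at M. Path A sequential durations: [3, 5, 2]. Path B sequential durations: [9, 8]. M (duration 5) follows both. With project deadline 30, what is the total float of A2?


Forward pass: ES(A2) = sum of predecessors on chain A = 3
EF = ES + duration = 3 + 5 = 8
Backward pass: LF(M) = deadline = 30; LS(M) = 30 - 5 = 25
LF(A2) = LS(M) - sum(successors on chain A) = 25 - 2 = 23
LS = LF - duration = 23 - 5 = 18
Total float = LS - ES = 18 - 3 = 15

15


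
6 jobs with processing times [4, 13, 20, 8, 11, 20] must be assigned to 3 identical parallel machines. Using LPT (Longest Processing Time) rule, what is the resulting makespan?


Sort jobs in decreasing order (LPT): [20, 20, 13, 11, 8, 4]
Assign each job to the least loaded machine:
  Machine 1: jobs [20, 8], load = 28
  Machine 2: jobs [20, 4], load = 24
  Machine 3: jobs [13, 11], load = 24
Makespan = max load = 28

28


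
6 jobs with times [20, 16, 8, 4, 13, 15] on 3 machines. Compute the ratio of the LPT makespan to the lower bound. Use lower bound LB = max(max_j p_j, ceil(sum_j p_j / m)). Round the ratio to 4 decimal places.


LPT order: [20, 16, 15, 13, 8, 4]
Machine loads after assignment: [24, 24, 28]
LPT makespan = 28
Lower bound = max(max_job, ceil(total/3)) = max(20, 26) = 26
Ratio = 28 / 26 = 1.0769

1.0769


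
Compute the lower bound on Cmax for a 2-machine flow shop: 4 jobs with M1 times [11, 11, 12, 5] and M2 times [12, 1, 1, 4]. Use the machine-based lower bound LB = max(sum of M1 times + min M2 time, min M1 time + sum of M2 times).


LB1 = sum(M1 times) + min(M2 times) = 39 + 1 = 40
LB2 = min(M1 times) + sum(M2 times) = 5 + 18 = 23
Lower bound = max(LB1, LB2) = max(40, 23) = 40

40


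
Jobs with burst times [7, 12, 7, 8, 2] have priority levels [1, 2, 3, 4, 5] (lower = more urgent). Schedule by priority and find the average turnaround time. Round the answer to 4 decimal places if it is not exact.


Sort by priority (ascending = highest first):
Order: [(1, 7), (2, 12), (3, 7), (4, 8), (5, 2)]
Completion times:
  Priority 1, burst=7, C=7
  Priority 2, burst=12, C=19
  Priority 3, burst=7, C=26
  Priority 4, burst=8, C=34
  Priority 5, burst=2, C=36
Average turnaround = 122/5 = 24.4

24.4


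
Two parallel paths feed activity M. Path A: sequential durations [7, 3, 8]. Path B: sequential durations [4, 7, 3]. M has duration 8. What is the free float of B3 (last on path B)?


ES(B3) = sum of predecessors on chain B = 11
EF(B3) = ES + duration = 11 + 3 = 14
Successor of B3 is M. ES(M) = max(sum(A), sum(B)) = max(18, 14) = 18
Free float = ES(successor) - EF(current) = 18 - 14 = 4

4


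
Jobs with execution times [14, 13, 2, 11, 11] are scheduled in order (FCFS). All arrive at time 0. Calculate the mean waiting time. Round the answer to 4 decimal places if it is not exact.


FCFS order (as given): [14, 13, 2, 11, 11]
Waiting times:
  Job 1: wait = 0
  Job 2: wait = 14
  Job 3: wait = 27
  Job 4: wait = 29
  Job 5: wait = 40
Sum of waiting times = 110
Average waiting time = 110/5 = 22.0

22.0


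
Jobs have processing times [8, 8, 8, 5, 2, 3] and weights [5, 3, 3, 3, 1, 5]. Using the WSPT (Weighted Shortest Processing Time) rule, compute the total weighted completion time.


Compute p/w ratios and sort ascending (WSPT): [(3, 5), (8, 5), (5, 3), (2, 1), (8, 3), (8, 3)]
Compute weighted completion times:
  Job (p=3,w=5): C=3, w*C=5*3=15
  Job (p=8,w=5): C=11, w*C=5*11=55
  Job (p=5,w=3): C=16, w*C=3*16=48
  Job (p=2,w=1): C=18, w*C=1*18=18
  Job (p=8,w=3): C=26, w*C=3*26=78
  Job (p=8,w=3): C=34, w*C=3*34=102
Total weighted completion time = 316

316


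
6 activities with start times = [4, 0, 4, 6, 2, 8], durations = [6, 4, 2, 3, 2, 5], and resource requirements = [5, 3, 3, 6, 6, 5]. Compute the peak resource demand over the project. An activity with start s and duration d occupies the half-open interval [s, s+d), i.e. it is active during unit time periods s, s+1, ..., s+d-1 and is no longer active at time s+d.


Each activity i is active on [start_i, start_i + duration_i).
Compute total resource usage per time slot:
  t=0: active resources = [3], total = 3
  t=1: active resources = [3], total = 3
  t=2: active resources = [3, 6], total = 9
  t=3: active resources = [3, 6], total = 9
  t=4: active resources = [5, 3], total = 8
  t=5: active resources = [5, 3], total = 8
  t=6: active resources = [5, 6], total = 11
  t=7: active resources = [5, 6], total = 11
  t=8: active resources = [5, 6, 5], total = 16
  t=9: active resources = [5, 5], total = 10
  t=10: active resources = [5], total = 5
  t=11: active resources = [5], total = 5
  t=12: active resources = [5], total = 5
Peak resource demand = 16

16


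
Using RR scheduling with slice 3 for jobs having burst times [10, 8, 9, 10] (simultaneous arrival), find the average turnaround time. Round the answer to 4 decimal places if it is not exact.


Time quantum = 3
Execution trace:
  J1 runs 3 units, time = 3
  J2 runs 3 units, time = 6
  J3 runs 3 units, time = 9
  J4 runs 3 units, time = 12
  J1 runs 3 units, time = 15
  J2 runs 3 units, time = 18
  J3 runs 3 units, time = 21
  J4 runs 3 units, time = 24
  J1 runs 3 units, time = 27
  J2 runs 2 units, time = 29
  J3 runs 3 units, time = 32
  J4 runs 3 units, time = 35
  J1 runs 1 units, time = 36
  J4 runs 1 units, time = 37
Finish times: [36, 29, 32, 37]
Average turnaround = 134/4 = 33.5

33.5


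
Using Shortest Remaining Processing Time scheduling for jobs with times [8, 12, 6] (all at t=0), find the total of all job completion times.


Since all jobs arrive at t=0, SRPT equals SPT ordering.
SPT order: [6, 8, 12]
Completion times:
  Job 1: p=6, C=6
  Job 2: p=8, C=14
  Job 3: p=12, C=26
Total completion time = 6 + 14 + 26 = 46

46


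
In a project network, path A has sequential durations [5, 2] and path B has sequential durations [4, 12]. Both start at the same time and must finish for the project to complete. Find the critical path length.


Path A total = 5 + 2 = 7
Path B total = 4 + 12 = 16
Critical path = longest path = max(7, 16) = 16

16


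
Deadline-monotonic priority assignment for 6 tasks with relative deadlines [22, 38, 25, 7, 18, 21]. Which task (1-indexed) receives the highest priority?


Sort tasks by relative deadline (ascending):
  Task 4: deadline = 7
  Task 5: deadline = 18
  Task 6: deadline = 21
  Task 1: deadline = 22
  Task 3: deadline = 25
  Task 2: deadline = 38
Priority order (highest first): [4, 5, 6, 1, 3, 2]
Highest priority task = 4

4


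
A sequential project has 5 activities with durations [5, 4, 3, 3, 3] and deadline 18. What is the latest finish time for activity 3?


LF(activity 3) = deadline - sum of successor durations
Successors: activities 4 through 5 with durations [3, 3]
Sum of successor durations = 6
LF = 18 - 6 = 12

12


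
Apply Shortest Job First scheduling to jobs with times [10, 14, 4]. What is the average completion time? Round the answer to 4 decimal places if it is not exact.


SJF order (ascending): [4, 10, 14]
Completion times:
  Job 1: burst=4, C=4
  Job 2: burst=10, C=14
  Job 3: burst=14, C=28
Average completion = 46/3 = 15.3333

15.3333


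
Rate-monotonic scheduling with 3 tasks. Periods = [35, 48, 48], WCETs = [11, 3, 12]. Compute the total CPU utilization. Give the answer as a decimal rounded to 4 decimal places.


Compute individual utilizations (exact fractions):
  Task 1: C/T = 11/35 (approx. 0.3143)
  Task 2: C/T = 3/48 = 1/16 (approx. 0.0625)
  Task 3: C/T = 12/48 = 1/4 (approx. 0.25)
Total utilization U = 11/35 + 1/16 + 1/4 = 351/560
Rounded to 4 decimal places: U = 0.6268
RM (Liu & Layland) bound for 3 tasks = 0.779763; compare with U = 351/560 (approx. 0.626786)
U <= bound, so schedulable by RM sufficient condition.

0.6268


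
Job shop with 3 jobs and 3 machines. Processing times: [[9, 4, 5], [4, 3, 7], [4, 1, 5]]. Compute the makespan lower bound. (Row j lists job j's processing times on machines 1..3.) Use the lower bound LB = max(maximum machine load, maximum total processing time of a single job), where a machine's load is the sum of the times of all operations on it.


Machine loads:
  Machine 1: 9 + 4 + 4 = 17
  Machine 2: 4 + 3 + 1 = 8
  Machine 3: 5 + 7 + 5 = 17
Max machine load = 17
Job totals:
  Job 1: 18
  Job 2: 14
  Job 3: 10
Max job total = 18
Lower bound = max(17, 18) = 18

18


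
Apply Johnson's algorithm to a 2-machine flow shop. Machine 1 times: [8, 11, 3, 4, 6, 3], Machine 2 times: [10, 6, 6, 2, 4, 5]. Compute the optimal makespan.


Apply Johnson's rule:
  Group 1 (a <= b): [(3, 3, 6), (6, 3, 5), (1, 8, 10)]
  Group 2 (a > b): [(2, 11, 6), (5, 6, 4), (4, 4, 2)]
Optimal job order: [3, 6, 1, 2, 5, 4]
Schedule:
  Job 3: M1 done at 3, M2 done at 9
  Job 6: M1 done at 6, M2 done at 14
  Job 1: M1 done at 14, M2 done at 24
  Job 2: M1 done at 25, M2 done at 31
  Job 5: M1 done at 31, M2 done at 35
  Job 4: M1 done at 35, M2 done at 37
Makespan = 37

37


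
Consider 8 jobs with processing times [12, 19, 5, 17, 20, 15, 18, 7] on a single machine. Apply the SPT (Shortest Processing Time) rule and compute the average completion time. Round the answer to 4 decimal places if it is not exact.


Sort jobs by processing time (SPT order): [5, 7, 12, 15, 17, 18, 19, 20]
Compute completion times sequentially:
  Job 1: processing = 5, completes at 5
  Job 2: processing = 7, completes at 12
  Job 3: processing = 12, completes at 24
  Job 4: processing = 15, completes at 39
  Job 5: processing = 17, completes at 56
  Job 6: processing = 18, completes at 74
  Job 7: processing = 19, completes at 93
  Job 8: processing = 20, completes at 113
Sum of completion times = 416
Average completion time = 416/8 = 52.0

52.0


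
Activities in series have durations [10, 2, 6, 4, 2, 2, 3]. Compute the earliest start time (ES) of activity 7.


Activity 7 starts after activities 1 through 6 complete.
Predecessor durations: [10, 2, 6, 4, 2, 2]
ES = 10 + 2 + 6 + 4 + 2 + 2 = 26

26


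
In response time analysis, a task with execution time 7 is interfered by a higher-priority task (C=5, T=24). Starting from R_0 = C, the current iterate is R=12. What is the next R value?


R_next = C + ceil(R_prev / T_hp) * C_hp
ceil(12 / 24) = ceil(0.5) = 1
Interference = 1 * 5 = 5
R_next = 7 + 5 = 12
R_next = R_prev, so the iteration has converged (response time = 12).

12


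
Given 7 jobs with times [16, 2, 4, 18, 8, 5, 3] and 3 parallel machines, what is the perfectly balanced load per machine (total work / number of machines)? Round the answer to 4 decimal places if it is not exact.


Total processing time = 16 + 2 + 4 + 18 + 8 + 5 + 3 = 56
Number of machines = 3
Ideal balanced load = 56 / 3 = 18.6667

18.6667


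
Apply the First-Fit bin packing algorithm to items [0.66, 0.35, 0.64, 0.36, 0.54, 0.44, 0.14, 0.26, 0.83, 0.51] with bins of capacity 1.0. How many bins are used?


Place items sequentially using First-Fit:
  Item 0.66 -> new Bin 1
  Item 0.35 -> new Bin 2
  Item 0.64 -> Bin 2 (now 0.99)
  Item 0.36 -> new Bin 3
  Item 0.54 -> Bin 3 (now 0.9)
  Item 0.44 -> new Bin 4
  Item 0.14 -> Bin 1 (now 0.8)
  Item 0.26 -> Bin 4 (now 0.7)
  Item 0.83 -> new Bin 5
  Item 0.51 -> new Bin 6
Total bins used = 6

6


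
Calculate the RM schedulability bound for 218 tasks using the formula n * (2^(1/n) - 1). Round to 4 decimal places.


Compute 2^(1/218) = 1.0031846344
Subtract 1: 1.0031846344 - 1 = 0.0031846344
Multiply by n: 218 * 0.0031846344 = 0.6942502992
Round to 4 dp: 0.6943

0.6943


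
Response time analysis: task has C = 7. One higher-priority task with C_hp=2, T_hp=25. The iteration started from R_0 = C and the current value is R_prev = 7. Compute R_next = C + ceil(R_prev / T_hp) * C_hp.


R_next = C + ceil(R_prev / T_hp) * C_hp
ceil(7 / 25) = ceil(0.28) = 1
Interference = 1 * 2 = 2
R_next = 7 + 2 = 9

9


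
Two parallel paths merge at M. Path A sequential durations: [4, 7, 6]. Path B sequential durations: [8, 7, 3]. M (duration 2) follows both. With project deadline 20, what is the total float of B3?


Forward pass: ES(B3) = sum of predecessors on chain B = 15
EF = ES + duration = 15 + 3 = 18
Backward pass: LF(M) = deadline = 20; LS(M) = 20 - 2 = 18
LF(B3) = LS(M) - sum(successors on chain B) = 18 - 0 = 18
LS = LF - duration = 18 - 3 = 15
Total float = LS - ES = 15 - 15 = 0

0


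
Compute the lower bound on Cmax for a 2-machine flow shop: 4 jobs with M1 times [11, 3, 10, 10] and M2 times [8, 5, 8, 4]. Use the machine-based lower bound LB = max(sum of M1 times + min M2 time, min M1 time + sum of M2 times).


LB1 = sum(M1 times) + min(M2 times) = 34 + 4 = 38
LB2 = min(M1 times) + sum(M2 times) = 3 + 25 = 28
Lower bound = max(LB1, LB2) = max(38, 28) = 38

38


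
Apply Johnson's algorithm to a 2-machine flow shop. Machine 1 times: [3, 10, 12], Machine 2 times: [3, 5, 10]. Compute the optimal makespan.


Apply Johnson's rule:
  Group 1 (a <= b): [(1, 3, 3)]
  Group 2 (a > b): [(3, 12, 10), (2, 10, 5)]
Optimal job order: [1, 3, 2]
Schedule:
  Job 1: M1 done at 3, M2 done at 6
  Job 3: M1 done at 15, M2 done at 25
  Job 2: M1 done at 25, M2 done at 30
Makespan = 30

30


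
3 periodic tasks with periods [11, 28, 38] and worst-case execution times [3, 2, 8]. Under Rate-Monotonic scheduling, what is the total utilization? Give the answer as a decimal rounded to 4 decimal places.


Compute individual utilizations (exact fractions):
  Task 1: C/T = 3/11 (approx. 0.2727)
  Task 2: C/T = 2/28 = 1/14 (approx. 0.0714)
  Task 3: C/T = 8/38 = 4/19 (approx. 0.2105)
Total utilization U = 3/11 + 1/14 + 4/19 = 1623/2926
Rounded to 4 decimal places: U = 0.5547
RM (Liu & Layland) bound for 3 tasks = 0.779763; compare with U = 1623/2926 (approx. 0.554682)
U <= bound, so schedulable by RM sufficient condition.

0.5547


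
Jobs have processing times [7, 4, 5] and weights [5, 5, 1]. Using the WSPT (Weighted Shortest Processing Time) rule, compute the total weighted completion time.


Compute p/w ratios and sort ascending (WSPT): [(4, 5), (7, 5), (5, 1)]
Compute weighted completion times:
  Job (p=4,w=5): C=4, w*C=5*4=20
  Job (p=7,w=5): C=11, w*C=5*11=55
  Job (p=5,w=1): C=16, w*C=1*16=16
Total weighted completion time = 91

91


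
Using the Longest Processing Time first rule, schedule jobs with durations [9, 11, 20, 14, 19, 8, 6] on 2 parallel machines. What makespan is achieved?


Sort jobs in decreasing order (LPT): [20, 19, 14, 11, 9, 8, 6]
Assign each job to the least loaded machine:
  Machine 1: jobs [20, 11, 9, 6], load = 46
  Machine 2: jobs [19, 14, 8], load = 41
Makespan = max load = 46

46


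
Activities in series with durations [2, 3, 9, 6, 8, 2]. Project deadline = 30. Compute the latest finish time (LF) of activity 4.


LF(activity 4) = deadline - sum of successor durations
Successors: activities 5 through 6 with durations [8, 2]
Sum of successor durations = 10
LF = 30 - 10 = 20

20


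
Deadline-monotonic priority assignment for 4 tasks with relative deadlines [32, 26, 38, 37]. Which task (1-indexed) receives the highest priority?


Sort tasks by relative deadline (ascending):
  Task 2: deadline = 26
  Task 1: deadline = 32
  Task 4: deadline = 37
  Task 3: deadline = 38
Priority order (highest first): [2, 1, 4, 3]
Highest priority task = 2

2


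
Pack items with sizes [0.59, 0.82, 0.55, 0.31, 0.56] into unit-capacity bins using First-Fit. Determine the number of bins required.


Place items sequentially using First-Fit:
  Item 0.59 -> new Bin 1
  Item 0.82 -> new Bin 2
  Item 0.55 -> new Bin 3
  Item 0.31 -> Bin 1 (now 0.9)
  Item 0.56 -> new Bin 4
Total bins used = 4

4


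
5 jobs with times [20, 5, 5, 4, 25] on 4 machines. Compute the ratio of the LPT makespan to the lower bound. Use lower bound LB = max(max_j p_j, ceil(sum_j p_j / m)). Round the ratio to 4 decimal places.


LPT order: [25, 20, 5, 5, 4]
Machine loads after assignment: [25, 20, 9, 5]
LPT makespan = 25
Lower bound = max(max_job, ceil(total/4)) = max(25, 15) = 25
Ratio = 25 / 25 = 1.0

1.0


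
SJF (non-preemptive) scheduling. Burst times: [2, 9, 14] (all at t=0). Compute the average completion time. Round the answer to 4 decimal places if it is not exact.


SJF order (ascending): [2, 9, 14]
Completion times:
  Job 1: burst=2, C=2
  Job 2: burst=9, C=11
  Job 3: burst=14, C=25
Average completion = 38/3 = 12.6667

12.6667


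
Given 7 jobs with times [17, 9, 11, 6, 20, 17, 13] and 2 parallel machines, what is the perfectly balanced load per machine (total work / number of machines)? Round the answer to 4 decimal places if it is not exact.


Total processing time = 17 + 9 + 11 + 6 + 20 + 17 + 13 = 93
Number of machines = 2
Ideal balanced load = 93 / 2 = 46.5

46.5


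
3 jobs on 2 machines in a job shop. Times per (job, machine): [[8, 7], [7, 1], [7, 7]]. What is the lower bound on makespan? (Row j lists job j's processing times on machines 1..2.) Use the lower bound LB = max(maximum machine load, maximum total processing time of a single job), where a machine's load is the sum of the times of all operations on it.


Machine loads:
  Machine 1: 8 + 7 + 7 = 22
  Machine 2: 7 + 1 + 7 = 15
Max machine load = 22
Job totals:
  Job 1: 15
  Job 2: 8
  Job 3: 14
Max job total = 15
Lower bound = max(22, 15) = 22

22


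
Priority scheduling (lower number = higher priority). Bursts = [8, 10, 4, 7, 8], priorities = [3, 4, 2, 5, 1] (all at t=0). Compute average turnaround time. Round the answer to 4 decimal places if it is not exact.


Sort by priority (ascending = highest first):
Order: [(1, 8), (2, 4), (3, 8), (4, 10), (5, 7)]
Completion times:
  Priority 1, burst=8, C=8
  Priority 2, burst=4, C=12
  Priority 3, burst=8, C=20
  Priority 4, burst=10, C=30
  Priority 5, burst=7, C=37
Average turnaround = 107/5 = 21.4

21.4


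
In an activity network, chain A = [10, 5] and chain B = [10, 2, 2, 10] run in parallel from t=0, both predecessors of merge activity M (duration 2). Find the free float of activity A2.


ES(A2) = sum of predecessors on chain A = 10
EF(A2) = ES + duration = 10 + 5 = 15
Successor of A2 is M. ES(M) = max(sum(A), sum(B)) = max(15, 24) = 24
Free float = ES(successor) - EF(current) = 24 - 15 = 9

9


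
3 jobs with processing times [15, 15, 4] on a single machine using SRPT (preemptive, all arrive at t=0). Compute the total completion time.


Since all jobs arrive at t=0, SRPT equals SPT ordering.
SPT order: [4, 15, 15]
Completion times:
  Job 1: p=4, C=4
  Job 2: p=15, C=19
  Job 3: p=15, C=34
Total completion time = 4 + 19 + 34 = 57

57


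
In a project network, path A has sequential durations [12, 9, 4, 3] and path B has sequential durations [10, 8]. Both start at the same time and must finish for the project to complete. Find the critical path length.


Path A total = 12 + 9 + 4 + 3 = 28
Path B total = 10 + 8 = 18
Critical path = longest path = max(28, 18) = 28

28


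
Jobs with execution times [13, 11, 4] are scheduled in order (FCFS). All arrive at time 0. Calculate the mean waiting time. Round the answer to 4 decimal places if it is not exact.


FCFS order (as given): [13, 11, 4]
Waiting times:
  Job 1: wait = 0
  Job 2: wait = 13
  Job 3: wait = 24
Sum of waiting times = 37
Average waiting time = 37/3 = 12.3333

12.3333


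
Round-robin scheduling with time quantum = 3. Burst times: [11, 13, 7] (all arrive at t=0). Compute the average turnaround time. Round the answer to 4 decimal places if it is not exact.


Time quantum = 3
Execution trace:
  J1 runs 3 units, time = 3
  J2 runs 3 units, time = 6
  J3 runs 3 units, time = 9
  J1 runs 3 units, time = 12
  J2 runs 3 units, time = 15
  J3 runs 3 units, time = 18
  J1 runs 3 units, time = 21
  J2 runs 3 units, time = 24
  J3 runs 1 units, time = 25
  J1 runs 2 units, time = 27
  J2 runs 3 units, time = 30
  J2 runs 1 units, time = 31
Finish times: [27, 31, 25]
Average turnaround = 83/3 = 27.6667

27.6667


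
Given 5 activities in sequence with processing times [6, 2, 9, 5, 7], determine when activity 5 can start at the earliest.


Activity 5 starts after activities 1 through 4 complete.
Predecessor durations: [6, 2, 9, 5]
ES = 6 + 2 + 9 + 5 = 22

22


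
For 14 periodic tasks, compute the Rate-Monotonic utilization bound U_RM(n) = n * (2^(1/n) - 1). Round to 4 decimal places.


Compute 2^(1/14) = 1.0507566387
Subtract 1: 1.0507566387 - 1 = 0.0507566387
Multiply by n: 14 * 0.0507566387 = 0.7105929418
Round to 4 dp: 0.7106

0.7106


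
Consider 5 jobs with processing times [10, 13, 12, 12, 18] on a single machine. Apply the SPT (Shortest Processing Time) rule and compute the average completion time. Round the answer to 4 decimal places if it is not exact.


Sort jobs by processing time (SPT order): [10, 12, 12, 13, 18]
Compute completion times sequentially:
  Job 1: processing = 10, completes at 10
  Job 2: processing = 12, completes at 22
  Job 3: processing = 12, completes at 34
  Job 4: processing = 13, completes at 47
  Job 5: processing = 18, completes at 65
Sum of completion times = 178
Average completion time = 178/5 = 35.6

35.6


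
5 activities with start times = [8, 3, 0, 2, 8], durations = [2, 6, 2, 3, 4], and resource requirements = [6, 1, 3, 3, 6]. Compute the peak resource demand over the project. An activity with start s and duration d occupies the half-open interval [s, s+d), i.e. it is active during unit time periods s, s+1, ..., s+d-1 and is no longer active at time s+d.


Each activity i is active on [start_i, start_i + duration_i).
Compute total resource usage per time slot:
  t=0: active resources = [3], total = 3
  t=1: active resources = [3], total = 3
  t=2: active resources = [3], total = 3
  t=3: active resources = [1, 3], total = 4
  t=4: active resources = [1, 3], total = 4
  t=5: active resources = [1], total = 1
  t=6: active resources = [1], total = 1
  t=7: active resources = [1], total = 1
  t=8: active resources = [6, 1, 6], total = 13
  t=9: active resources = [6, 6], total = 12
  t=10: active resources = [6], total = 6
  t=11: active resources = [6], total = 6
Peak resource demand = 13

13


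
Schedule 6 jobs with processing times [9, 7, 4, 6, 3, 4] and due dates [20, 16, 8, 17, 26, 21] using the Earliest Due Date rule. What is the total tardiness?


Sort by due date (EDD order): [(4, 8), (7, 16), (6, 17), (9, 20), (4, 21), (3, 26)]
Compute completion times and tardiness:
  Job 1: p=4, d=8, C=4, tardiness=max(0,4-8)=0
  Job 2: p=7, d=16, C=11, tardiness=max(0,11-16)=0
  Job 3: p=6, d=17, C=17, tardiness=max(0,17-17)=0
  Job 4: p=9, d=20, C=26, tardiness=max(0,26-20)=6
  Job 5: p=4, d=21, C=30, tardiness=max(0,30-21)=9
  Job 6: p=3, d=26, C=33, tardiness=max(0,33-26)=7
Total tardiness = 22

22


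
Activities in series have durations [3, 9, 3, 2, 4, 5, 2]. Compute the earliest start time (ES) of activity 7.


Activity 7 starts after activities 1 through 6 complete.
Predecessor durations: [3, 9, 3, 2, 4, 5]
ES = 3 + 9 + 3 + 2 + 4 + 5 = 26

26


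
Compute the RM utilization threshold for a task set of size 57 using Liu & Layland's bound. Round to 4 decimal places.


Compute 2^(1/57) = 1.0122347161
Subtract 1: 1.0122347161 - 1 = 0.0122347161
Multiply by n: 57 * 0.0122347161 = 0.6973788177
Round to 4 dp: 0.6974

0.6974


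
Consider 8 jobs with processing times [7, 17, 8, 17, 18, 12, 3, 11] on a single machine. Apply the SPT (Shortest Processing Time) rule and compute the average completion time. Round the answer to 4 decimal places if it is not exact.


Sort jobs by processing time (SPT order): [3, 7, 8, 11, 12, 17, 17, 18]
Compute completion times sequentially:
  Job 1: processing = 3, completes at 3
  Job 2: processing = 7, completes at 10
  Job 3: processing = 8, completes at 18
  Job 4: processing = 11, completes at 29
  Job 5: processing = 12, completes at 41
  Job 6: processing = 17, completes at 58
  Job 7: processing = 17, completes at 75
  Job 8: processing = 18, completes at 93
Sum of completion times = 327
Average completion time = 327/8 = 40.875

40.875


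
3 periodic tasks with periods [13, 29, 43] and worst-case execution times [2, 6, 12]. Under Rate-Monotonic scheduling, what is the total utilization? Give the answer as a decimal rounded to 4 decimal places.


Compute individual utilizations (exact fractions):
  Task 1: C/T = 2/13 (approx. 0.1538)
  Task 2: C/T = 6/29 (approx. 0.2069)
  Task 3: C/T = 12/43 (approx. 0.2791)
Total utilization U = 2/13 + 6/29 + 12/43 = 10372/16211
Rounded to 4 decimal places: U = 0.6398
RM (Liu & Layland) bound for 3 tasks = 0.779763; compare with U = 10372/16211 (approx. 0.639812)
U <= bound, so schedulable by RM sufficient condition.

0.6398


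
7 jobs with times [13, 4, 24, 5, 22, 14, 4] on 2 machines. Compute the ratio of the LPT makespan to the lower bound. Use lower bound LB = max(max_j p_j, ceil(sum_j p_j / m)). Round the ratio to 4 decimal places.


LPT order: [24, 22, 14, 13, 5, 4, 4]
Machine loads after assignment: [45, 41]
LPT makespan = 45
Lower bound = max(max_job, ceil(total/2)) = max(24, 43) = 43
Ratio = 45 / 43 = 1.0465

1.0465


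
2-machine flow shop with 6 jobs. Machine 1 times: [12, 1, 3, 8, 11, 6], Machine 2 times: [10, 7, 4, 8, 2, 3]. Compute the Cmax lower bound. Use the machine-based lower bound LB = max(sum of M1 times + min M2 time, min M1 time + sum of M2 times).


LB1 = sum(M1 times) + min(M2 times) = 41 + 2 = 43
LB2 = min(M1 times) + sum(M2 times) = 1 + 34 = 35
Lower bound = max(LB1, LB2) = max(43, 35) = 43

43


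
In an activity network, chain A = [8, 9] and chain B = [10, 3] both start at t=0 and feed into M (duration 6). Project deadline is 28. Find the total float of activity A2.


Forward pass: ES(A2) = sum of predecessors on chain A = 8
EF = ES + duration = 8 + 9 = 17
Backward pass: LF(M) = deadline = 28; LS(M) = 28 - 6 = 22
LF(A2) = LS(M) - sum(successors on chain A) = 22 - 0 = 22
LS = LF - duration = 22 - 9 = 13
Total float = LS - ES = 13 - 8 = 5

5


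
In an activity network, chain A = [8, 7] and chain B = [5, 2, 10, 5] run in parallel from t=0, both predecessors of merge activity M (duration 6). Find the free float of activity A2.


ES(A2) = sum of predecessors on chain A = 8
EF(A2) = ES + duration = 8 + 7 = 15
Successor of A2 is M. ES(M) = max(sum(A), sum(B)) = max(15, 22) = 22
Free float = ES(successor) - EF(current) = 22 - 15 = 7

7


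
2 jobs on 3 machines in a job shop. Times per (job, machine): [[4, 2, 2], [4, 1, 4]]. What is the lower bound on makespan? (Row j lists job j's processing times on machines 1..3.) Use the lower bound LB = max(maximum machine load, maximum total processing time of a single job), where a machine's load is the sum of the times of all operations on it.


Machine loads:
  Machine 1: 4 + 4 = 8
  Machine 2: 2 + 1 = 3
  Machine 3: 2 + 4 = 6
Max machine load = 8
Job totals:
  Job 1: 8
  Job 2: 9
Max job total = 9
Lower bound = max(8, 9) = 9

9


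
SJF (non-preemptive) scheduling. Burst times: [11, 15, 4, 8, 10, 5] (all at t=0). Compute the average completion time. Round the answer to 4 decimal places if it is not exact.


SJF order (ascending): [4, 5, 8, 10, 11, 15]
Completion times:
  Job 1: burst=4, C=4
  Job 2: burst=5, C=9
  Job 3: burst=8, C=17
  Job 4: burst=10, C=27
  Job 5: burst=11, C=38
  Job 6: burst=15, C=53
Average completion = 148/6 = 24.6667

24.6667


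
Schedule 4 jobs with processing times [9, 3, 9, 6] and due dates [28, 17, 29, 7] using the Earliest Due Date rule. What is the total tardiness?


Sort by due date (EDD order): [(6, 7), (3, 17), (9, 28), (9, 29)]
Compute completion times and tardiness:
  Job 1: p=6, d=7, C=6, tardiness=max(0,6-7)=0
  Job 2: p=3, d=17, C=9, tardiness=max(0,9-17)=0
  Job 3: p=9, d=28, C=18, tardiness=max(0,18-28)=0
  Job 4: p=9, d=29, C=27, tardiness=max(0,27-29)=0
Total tardiness = 0

0


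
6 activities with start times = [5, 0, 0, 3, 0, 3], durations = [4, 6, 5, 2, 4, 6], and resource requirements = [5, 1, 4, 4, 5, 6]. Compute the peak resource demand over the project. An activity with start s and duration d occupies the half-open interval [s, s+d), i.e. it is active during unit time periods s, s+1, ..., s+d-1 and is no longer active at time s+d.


Each activity i is active on [start_i, start_i + duration_i).
Compute total resource usage per time slot:
  t=0: active resources = [1, 4, 5], total = 10
  t=1: active resources = [1, 4, 5], total = 10
  t=2: active resources = [1, 4, 5], total = 10
  t=3: active resources = [1, 4, 4, 5, 6], total = 20
  t=4: active resources = [1, 4, 4, 6], total = 15
  t=5: active resources = [5, 1, 6], total = 12
  t=6: active resources = [5, 6], total = 11
  t=7: active resources = [5, 6], total = 11
  t=8: active resources = [5, 6], total = 11
Peak resource demand = 20

20


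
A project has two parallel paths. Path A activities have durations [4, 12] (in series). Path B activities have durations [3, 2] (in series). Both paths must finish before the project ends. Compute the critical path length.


Path A total = 4 + 12 = 16
Path B total = 3 + 2 = 5
Critical path = longest path = max(16, 5) = 16

16


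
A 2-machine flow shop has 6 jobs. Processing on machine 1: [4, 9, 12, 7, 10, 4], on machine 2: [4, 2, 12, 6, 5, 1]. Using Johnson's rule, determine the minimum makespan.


Apply Johnson's rule:
  Group 1 (a <= b): [(1, 4, 4), (3, 12, 12)]
  Group 2 (a > b): [(4, 7, 6), (5, 10, 5), (2, 9, 2), (6, 4, 1)]
Optimal job order: [1, 3, 4, 5, 2, 6]
Schedule:
  Job 1: M1 done at 4, M2 done at 8
  Job 3: M1 done at 16, M2 done at 28
  Job 4: M1 done at 23, M2 done at 34
  Job 5: M1 done at 33, M2 done at 39
  Job 2: M1 done at 42, M2 done at 44
  Job 6: M1 done at 46, M2 done at 47
Makespan = 47

47


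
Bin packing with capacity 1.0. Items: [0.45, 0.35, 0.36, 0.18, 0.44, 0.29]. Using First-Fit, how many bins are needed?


Place items sequentially using First-Fit:
  Item 0.45 -> new Bin 1
  Item 0.35 -> Bin 1 (now 0.8)
  Item 0.36 -> new Bin 2
  Item 0.18 -> Bin 1 (now 0.98)
  Item 0.44 -> Bin 2 (now 0.8)
  Item 0.29 -> new Bin 3
Total bins used = 3

3


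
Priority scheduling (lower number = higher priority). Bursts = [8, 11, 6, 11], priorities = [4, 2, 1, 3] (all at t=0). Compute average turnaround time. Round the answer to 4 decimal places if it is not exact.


Sort by priority (ascending = highest first):
Order: [(1, 6), (2, 11), (3, 11), (4, 8)]
Completion times:
  Priority 1, burst=6, C=6
  Priority 2, burst=11, C=17
  Priority 3, burst=11, C=28
  Priority 4, burst=8, C=36
Average turnaround = 87/4 = 21.75

21.75


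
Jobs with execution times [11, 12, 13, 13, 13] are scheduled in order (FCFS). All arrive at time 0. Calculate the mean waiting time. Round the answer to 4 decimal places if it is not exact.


FCFS order (as given): [11, 12, 13, 13, 13]
Waiting times:
  Job 1: wait = 0
  Job 2: wait = 11
  Job 3: wait = 23
  Job 4: wait = 36
  Job 5: wait = 49
Sum of waiting times = 119
Average waiting time = 119/5 = 23.8

23.8


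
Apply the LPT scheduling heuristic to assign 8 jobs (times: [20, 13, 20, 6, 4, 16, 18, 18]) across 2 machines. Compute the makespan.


Sort jobs in decreasing order (LPT): [20, 20, 18, 18, 16, 13, 6, 4]
Assign each job to the least loaded machine:
  Machine 1: jobs [20, 18, 16, 4], load = 58
  Machine 2: jobs [20, 18, 13, 6], load = 57
Makespan = max load = 58

58


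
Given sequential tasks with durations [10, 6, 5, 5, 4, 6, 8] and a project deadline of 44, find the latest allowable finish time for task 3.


LF(activity 3) = deadline - sum of successor durations
Successors: activities 4 through 7 with durations [5, 4, 6, 8]
Sum of successor durations = 23
LF = 44 - 23 = 21

21


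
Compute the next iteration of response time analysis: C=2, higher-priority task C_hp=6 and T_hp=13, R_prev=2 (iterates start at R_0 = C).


R_next = C + ceil(R_prev / T_hp) * C_hp
ceil(2 / 13) = ceil(0.1538) = 1
Interference = 1 * 6 = 6
R_next = 2 + 6 = 8

8


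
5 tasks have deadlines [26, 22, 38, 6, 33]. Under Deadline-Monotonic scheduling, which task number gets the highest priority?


Sort tasks by relative deadline (ascending):
  Task 4: deadline = 6
  Task 2: deadline = 22
  Task 1: deadline = 26
  Task 5: deadline = 33
  Task 3: deadline = 38
Priority order (highest first): [4, 2, 1, 5, 3]
Highest priority task = 4

4


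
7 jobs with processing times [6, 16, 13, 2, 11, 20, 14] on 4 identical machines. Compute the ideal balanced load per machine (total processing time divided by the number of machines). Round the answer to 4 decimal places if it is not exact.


Total processing time = 6 + 16 + 13 + 2 + 11 + 20 + 14 = 82
Number of machines = 4
Ideal balanced load = 82 / 4 = 20.5

20.5


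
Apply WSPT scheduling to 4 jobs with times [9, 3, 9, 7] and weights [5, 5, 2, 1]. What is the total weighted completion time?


Compute p/w ratios and sort ascending (WSPT): [(3, 5), (9, 5), (9, 2), (7, 1)]
Compute weighted completion times:
  Job (p=3,w=5): C=3, w*C=5*3=15
  Job (p=9,w=5): C=12, w*C=5*12=60
  Job (p=9,w=2): C=21, w*C=2*21=42
  Job (p=7,w=1): C=28, w*C=1*28=28
Total weighted completion time = 145

145


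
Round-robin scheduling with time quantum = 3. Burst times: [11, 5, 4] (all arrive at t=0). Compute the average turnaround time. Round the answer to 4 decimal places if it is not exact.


Time quantum = 3
Execution trace:
  J1 runs 3 units, time = 3
  J2 runs 3 units, time = 6
  J3 runs 3 units, time = 9
  J1 runs 3 units, time = 12
  J2 runs 2 units, time = 14
  J3 runs 1 units, time = 15
  J1 runs 3 units, time = 18
  J1 runs 2 units, time = 20
Finish times: [20, 14, 15]
Average turnaround = 49/3 = 16.3333

16.3333


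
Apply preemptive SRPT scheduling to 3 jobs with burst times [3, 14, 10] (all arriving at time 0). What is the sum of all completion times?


Since all jobs arrive at t=0, SRPT equals SPT ordering.
SPT order: [3, 10, 14]
Completion times:
  Job 1: p=3, C=3
  Job 2: p=10, C=13
  Job 3: p=14, C=27
Total completion time = 3 + 13 + 27 = 43

43


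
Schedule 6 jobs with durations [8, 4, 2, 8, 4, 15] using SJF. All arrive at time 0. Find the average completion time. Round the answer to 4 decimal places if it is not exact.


SJF order (ascending): [2, 4, 4, 8, 8, 15]
Completion times:
  Job 1: burst=2, C=2
  Job 2: burst=4, C=6
  Job 3: burst=4, C=10
  Job 4: burst=8, C=18
  Job 5: burst=8, C=26
  Job 6: burst=15, C=41
Average completion = 103/6 = 17.1667

17.1667
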